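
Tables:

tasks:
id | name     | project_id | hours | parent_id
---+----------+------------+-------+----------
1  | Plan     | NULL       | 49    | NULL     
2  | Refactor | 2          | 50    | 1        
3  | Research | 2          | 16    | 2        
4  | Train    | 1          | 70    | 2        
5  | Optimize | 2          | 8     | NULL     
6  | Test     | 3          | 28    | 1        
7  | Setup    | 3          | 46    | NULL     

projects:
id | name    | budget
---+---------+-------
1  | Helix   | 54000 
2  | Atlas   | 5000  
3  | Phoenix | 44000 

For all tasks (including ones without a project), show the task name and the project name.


LEFT JOIN keeps every row from tasks (the left table); where project_id has no match in projects, the project columns become NULL. Walk through each task:
  - task 1 (Plan): project_id=NULL, no match -> kept with NULL
  - task 2 (Refactor): project_id=2 -> matches Atlas
  - task 3 (Research): project_id=2 -> matches Atlas
  - task 4 (Train): project_id=1 -> matches Helix
  - task 5 (Optimize): project_id=2 -> matches Atlas
  - task 6 (Test): project_id=3 -> matches Phoenix
  - task 7 (Setup): project_id=3 -> matches Phoenix
All 7 rows appear; 1 has NULL project.

SQL:
SELECT a.name, b.name AS project
FROM tasks a
LEFT JOIN projects b ON a.project_id = b.id

Result:
name     | project
---------+--------
Plan     | NULL   
Refactor | Atlas  
Research | Atlas  
Train    | Helix  
Optimize | Atlas  
Test     | Phoenix
Setup    | Phoenix


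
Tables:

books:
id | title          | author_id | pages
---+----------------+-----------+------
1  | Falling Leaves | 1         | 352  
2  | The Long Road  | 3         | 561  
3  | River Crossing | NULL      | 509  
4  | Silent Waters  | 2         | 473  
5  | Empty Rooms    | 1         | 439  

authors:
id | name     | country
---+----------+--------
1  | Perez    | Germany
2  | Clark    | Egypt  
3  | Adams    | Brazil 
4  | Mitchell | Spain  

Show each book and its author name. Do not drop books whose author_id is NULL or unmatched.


LEFT JOIN keeps every row from books (the left table); where author_id has no match in authors, the author columns become NULL. Walk through each book:
  - book 1 (Falling Leaves): author_id=1 -> matches Perez
  - book 2 (The Long Road): author_id=3 -> matches Adams
  - book 3 (River Crossing): author_id=NULL, no match -> kept with NULL
  - book 4 (Silent Waters): author_id=2 -> matches Clark
  - book 5 (Empty Rooms): author_id=1 -> matches Perez
All 5 rows appear; 1 has NULL author.

SQL:
SELECT a.title, b.name AS author
FROM books a
LEFT JOIN authors b ON a.author_id = b.id

Result:
title          | author
---------------+-------
Falling Leaves | Perez 
The Long Road  | Adams 
River Crossing | NULL  
Silent Waters  | Clark 
Empty Rooms    | Perez 


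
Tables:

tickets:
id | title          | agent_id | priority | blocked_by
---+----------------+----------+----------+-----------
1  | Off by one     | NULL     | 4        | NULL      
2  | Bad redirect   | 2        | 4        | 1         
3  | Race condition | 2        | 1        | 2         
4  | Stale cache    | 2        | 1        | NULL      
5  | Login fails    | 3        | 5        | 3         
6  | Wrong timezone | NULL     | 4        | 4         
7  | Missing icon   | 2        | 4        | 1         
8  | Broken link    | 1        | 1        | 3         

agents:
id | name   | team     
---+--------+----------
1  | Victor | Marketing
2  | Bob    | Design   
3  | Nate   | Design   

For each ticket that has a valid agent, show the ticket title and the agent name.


INNER JOIN keeps only tickets rows whose agent_id matches an id in agents. Walk through each ticket:
  - ticket 1 (Off by one): agent_id=NULL, no match -> dropped
  - ticket 2 (Bad redirect): agent_id=2 -> matches Bob
  - ticket 3 (Race condition): agent_id=2 -> matches Bob
  - ticket 4 (Stale cache): agent_id=2 -> matches Bob
  - ticket 5 (Login fails): agent_id=3 -> matches Nate
  - ticket 6 (Wrong timezone): agent_id=NULL, no match -> dropped
  - ticket 7 (Missing icon): agent_id=2 -> matches Bob
  - ticket 8 (Broken link): agent_id=1 -> matches Victor
So 2 of 8 rows are dropped.

SQL:
SELECT a.title, b.name AS agent
FROM tickets a
INNER JOIN agents b ON a.agent_id = b.id

Result:
title          | agent 
---------------+-------
Bad redirect   | Bob   
Race condition | Bob   
Stale cache    | Bob   
Login fails    | Nate  
Missing icon   | Bob   
Broken link    | Victor


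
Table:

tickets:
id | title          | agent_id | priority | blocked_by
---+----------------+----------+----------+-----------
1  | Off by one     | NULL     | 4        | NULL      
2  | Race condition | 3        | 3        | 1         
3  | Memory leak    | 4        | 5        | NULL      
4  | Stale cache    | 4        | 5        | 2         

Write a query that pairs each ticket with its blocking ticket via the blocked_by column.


This is a self-join: tickets is joined to a second copy of itself, matching each row's blocked_by to another row's id. Use LEFT JOIN so rows with blocked_by=NULL are kept.
  - ticket 1 (Off by one): blocked_by=NULL -> NULL
  - ticket 2 (Race condition): blocked_by=1 -> Off by one
  - ticket 3 (Memory leak): blocked_by=NULL -> NULL
  - ticket 4 (Stale cache): blocked_by=2 -> Race condition

SQL:
SELECT a.title AS item, b.title AS blocked_by
FROM tickets a
LEFT JOIN tickets b ON a.blocked_by = b.id

Result:
item           | blocked_by    
---------------+---------------
Off by one     | NULL          
Race condition | Off by one    
Memory leak    | NULL          
Stale cache    | Race condition


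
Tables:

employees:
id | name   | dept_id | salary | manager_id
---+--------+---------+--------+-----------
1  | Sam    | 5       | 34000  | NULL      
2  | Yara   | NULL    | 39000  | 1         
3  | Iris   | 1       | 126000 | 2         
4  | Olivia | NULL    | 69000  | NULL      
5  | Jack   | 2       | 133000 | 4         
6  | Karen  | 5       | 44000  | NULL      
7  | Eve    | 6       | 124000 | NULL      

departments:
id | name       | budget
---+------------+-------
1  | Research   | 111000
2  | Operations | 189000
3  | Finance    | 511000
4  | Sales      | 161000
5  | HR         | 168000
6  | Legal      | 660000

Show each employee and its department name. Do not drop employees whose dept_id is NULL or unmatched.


LEFT JOIN keeps every row from employees (the left table); where dept_id has no match in departments, the department columns become NULL. Walk through each employee:
  - employee 1 (Sam): dept_id=5 -> matches HR
  - employee 2 (Yara): dept_id=NULL, no match -> kept with NULL
  - employee 3 (Iris): dept_id=1 -> matches Research
  - employee 4 (Olivia): dept_id=NULL, no match -> kept with NULL
  - employee 5 (Jack): dept_id=2 -> matches Operations
  - employee 6 (Karen): dept_id=5 -> matches HR
  - employee 7 (Eve): dept_id=6 -> matches Legal
All 7 rows appear; 2 have NULL department.

SQL:
SELECT a.name, b.name AS department
FROM employees a
LEFT JOIN departments b ON a.dept_id = b.id

Result:
name   | department
-------+-----------
Sam    | HR        
Yara   | NULL      
Iris   | Research  
Olivia | NULL      
Jack   | Operations
Karen  | HR        
Eve    | Legal     


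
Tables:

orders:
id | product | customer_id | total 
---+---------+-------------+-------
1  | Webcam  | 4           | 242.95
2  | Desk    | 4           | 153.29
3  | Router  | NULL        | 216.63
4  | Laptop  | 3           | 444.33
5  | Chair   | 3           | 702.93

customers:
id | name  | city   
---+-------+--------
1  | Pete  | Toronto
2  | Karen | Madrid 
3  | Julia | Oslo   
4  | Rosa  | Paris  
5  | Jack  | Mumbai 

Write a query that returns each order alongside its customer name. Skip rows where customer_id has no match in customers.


INNER JOIN keeps only orders rows whose customer_id matches an id in customers. Walk through each order:
  - order 1 (Webcam): customer_id=4 -> matches Rosa
  - order 2 (Desk): customer_id=4 -> matches Rosa
  - order 3 (Router): customer_id=NULL, no match -> dropped
  - order 4 (Laptop): customer_id=3 -> matches Julia
  - order 5 (Chair): customer_id=3 -> matches Julia
So 1 of 5 rows is dropped.

SQL:
SELECT a.product, b.name AS customer
FROM orders a
INNER JOIN customers b ON a.customer_id = b.id

Result:
product | customer
--------+---------
Webcam  | Rosa    
Desk    | Rosa    
Laptop  | Julia   
Chair   | Julia   


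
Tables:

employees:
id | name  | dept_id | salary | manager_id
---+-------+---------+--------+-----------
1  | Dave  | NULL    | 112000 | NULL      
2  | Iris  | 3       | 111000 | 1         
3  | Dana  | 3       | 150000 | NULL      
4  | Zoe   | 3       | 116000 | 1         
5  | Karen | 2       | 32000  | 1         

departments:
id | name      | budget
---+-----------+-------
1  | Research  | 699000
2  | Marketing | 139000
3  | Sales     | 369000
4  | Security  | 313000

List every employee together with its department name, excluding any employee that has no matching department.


INNER JOIN keeps only employees rows whose dept_id matches an id in departments. Walk through each employee:
  - employee 1 (Dave): dept_id=NULL, no match -> dropped
  - employee 2 (Iris): dept_id=3 -> matches Sales
  - employee 3 (Dana): dept_id=3 -> matches Sales
  - employee 4 (Zoe): dept_id=3 -> matches Sales
  - employee 5 (Karen): dept_id=2 -> matches Marketing
So 1 of 5 rows is dropped.

SQL:
SELECT a.name, b.name AS department
FROM employees a
INNER JOIN departments b ON a.dept_id = b.id

Result:
name  | department
------+-----------
Iris  | Sales     
Dana  | Sales     
Zoe   | Sales     
Karen | Marketing 


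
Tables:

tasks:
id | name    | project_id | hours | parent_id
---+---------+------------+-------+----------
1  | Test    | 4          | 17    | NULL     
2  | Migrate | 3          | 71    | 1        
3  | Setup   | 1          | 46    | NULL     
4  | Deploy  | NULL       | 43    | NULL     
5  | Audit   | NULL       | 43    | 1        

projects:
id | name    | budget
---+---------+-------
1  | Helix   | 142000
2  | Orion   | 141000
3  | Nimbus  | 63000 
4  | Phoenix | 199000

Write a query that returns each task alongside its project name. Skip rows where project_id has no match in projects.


INNER JOIN keeps only tasks rows whose project_id matches an id in projects. Walk through each task:
  - task 1 (Test): project_id=4 -> matches Phoenix
  - task 2 (Migrate): project_id=3 -> matches Nimbus
  - task 3 (Setup): project_id=1 -> matches Helix
  - task 4 (Deploy): project_id=NULL, no match -> dropped
  - task 5 (Audit): project_id=NULL, no match -> dropped
So 2 of 5 rows are dropped.

SQL:
SELECT a.name, b.name AS project
FROM tasks a
INNER JOIN projects b ON a.project_id = b.id

Result:
name    | project
--------+--------
Test    | Phoenix
Migrate | Nimbus 
Setup   | Helix  


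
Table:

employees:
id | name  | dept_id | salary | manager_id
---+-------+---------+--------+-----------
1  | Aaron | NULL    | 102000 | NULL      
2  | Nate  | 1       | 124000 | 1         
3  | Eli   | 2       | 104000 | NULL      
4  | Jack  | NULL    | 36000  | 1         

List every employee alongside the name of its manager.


This is a self-join: employees is joined to a second copy of itself, matching each row's manager_id to another row's id. Use LEFT JOIN so rows with manager_id=NULL are kept.
  - employee 1 (Aaron): manager_id=NULL -> NULL
  - employee 2 (Nate): manager_id=1 -> Aaron
  - employee 3 (Eli): manager_id=NULL -> NULL
  - employee 4 (Jack): manager_id=1 -> Aaron

SQL:
SELECT a.name AS item, b.name AS manager
FROM employees a
LEFT JOIN employees b ON a.manager_id = b.id

Result:
item  | manager
------+--------
Aaron | NULL   
Nate  | Aaron  
Eli   | NULL   
Jack  | Aaron  


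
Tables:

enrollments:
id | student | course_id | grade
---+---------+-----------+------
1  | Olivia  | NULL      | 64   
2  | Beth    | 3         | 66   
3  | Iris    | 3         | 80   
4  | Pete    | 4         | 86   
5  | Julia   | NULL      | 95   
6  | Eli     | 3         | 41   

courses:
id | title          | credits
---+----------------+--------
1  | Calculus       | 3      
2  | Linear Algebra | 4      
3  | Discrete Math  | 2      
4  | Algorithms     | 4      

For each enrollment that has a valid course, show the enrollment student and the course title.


INNER JOIN keeps only enrollments rows whose course_id matches an id in courses. Walk through each enrollment:
  - enrollment 1 (Olivia): course_id=NULL, no match -> dropped
  - enrollment 2 (Beth): course_id=3 -> matches Discrete Math
  - enrollment 3 (Iris): course_id=3 -> matches Discrete Math
  - enrollment 4 (Pete): course_id=4 -> matches Algorithms
  - enrollment 5 (Julia): course_id=NULL, no match -> dropped
  - enrollment 6 (Eli): course_id=3 -> matches Discrete Math
So 2 of 6 rows are dropped.

SQL:
SELECT a.student, b.title AS course
FROM enrollments a
INNER JOIN courses b ON a.course_id = b.id

Result:
student | course       
--------+--------------
Beth    | Discrete Math
Iris    | Discrete Math
Pete    | Algorithms   
Eli     | Discrete Math


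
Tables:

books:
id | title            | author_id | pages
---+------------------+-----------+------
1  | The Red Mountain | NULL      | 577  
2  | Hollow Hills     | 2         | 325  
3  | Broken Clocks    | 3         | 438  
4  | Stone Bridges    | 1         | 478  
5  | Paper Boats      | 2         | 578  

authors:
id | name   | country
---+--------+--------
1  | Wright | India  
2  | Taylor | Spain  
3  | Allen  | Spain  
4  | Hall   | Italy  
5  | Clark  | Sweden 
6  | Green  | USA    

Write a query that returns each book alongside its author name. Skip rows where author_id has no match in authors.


INNER JOIN keeps only books rows whose author_id matches an id in authors. Walk through each book:
  - book 1 (The Red Mountain): author_id=NULL, no match -> dropped
  - book 2 (Hollow Hills): author_id=2 -> matches Taylor
  - book 3 (Broken Clocks): author_id=3 -> matches Allen
  - book 4 (Stone Bridges): author_id=1 -> matches Wright
  - book 5 (Paper Boats): author_id=2 -> matches Taylor
So 1 of 5 rows is dropped.

SQL:
SELECT a.title, b.name AS author
FROM books a
INNER JOIN authors b ON a.author_id = b.id

Result:
title         | author
--------------+-------
Hollow Hills  | Taylor
Broken Clocks | Allen 
Stone Bridges | Wright
Paper Boats   | Taylor


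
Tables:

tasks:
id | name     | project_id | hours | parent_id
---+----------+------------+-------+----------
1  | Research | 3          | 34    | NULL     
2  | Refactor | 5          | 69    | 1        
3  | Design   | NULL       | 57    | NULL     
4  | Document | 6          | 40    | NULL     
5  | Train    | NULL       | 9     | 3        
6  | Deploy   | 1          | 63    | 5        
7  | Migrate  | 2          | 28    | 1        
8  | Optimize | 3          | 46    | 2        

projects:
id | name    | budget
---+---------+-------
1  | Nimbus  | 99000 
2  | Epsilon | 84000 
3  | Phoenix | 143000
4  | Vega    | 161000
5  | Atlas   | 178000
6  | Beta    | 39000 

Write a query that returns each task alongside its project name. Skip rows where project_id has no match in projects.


INNER JOIN keeps only tasks rows whose project_id matches an id in projects. Walk through each task:
  - task 1 (Research): project_id=3 -> matches Phoenix
  - task 2 (Refactor): project_id=5 -> matches Atlas
  - task 3 (Design): project_id=NULL, no match -> dropped
  - task 4 (Document): project_id=6 -> matches Beta
  - task 5 (Train): project_id=NULL, no match -> dropped
  - task 6 (Deploy): project_id=1 -> matches Nimbus
  - task 7 (Migrate): project_id=2 -> matches Epsilon
  - task 8 (Optimize): project_id=3 -> matches Phoenix
So 2 of 8 rows are dropped.

SQL:
SELECT a.name, b.name AS project
FROM tasks a
INNER JOIN projects b ON a.project_id = b.id

Result:
name     | project
---------+--------
Research | Phoenix
Refactor | Atlas  
Document | Beta   
Deploy   | Nimbus 
Migrate  | Epsilon
Optimize | Phoenix


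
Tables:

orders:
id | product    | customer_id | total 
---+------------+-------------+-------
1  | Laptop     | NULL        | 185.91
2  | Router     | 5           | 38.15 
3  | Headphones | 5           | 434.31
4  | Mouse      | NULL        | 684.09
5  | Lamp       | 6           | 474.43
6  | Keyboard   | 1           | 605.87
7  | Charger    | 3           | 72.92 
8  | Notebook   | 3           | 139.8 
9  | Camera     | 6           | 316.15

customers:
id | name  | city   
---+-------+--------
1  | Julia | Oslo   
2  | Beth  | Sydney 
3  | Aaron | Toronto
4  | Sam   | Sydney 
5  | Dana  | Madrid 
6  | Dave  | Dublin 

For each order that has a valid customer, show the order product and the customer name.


INNER JOIN keeps only orders rows whose customer_id matches an id in customers. Walk through each order:
  - order 1 (Laptop): customer_id=NULL, no match -> dropped
  - order 2 (Router): customer_id=5 -> matches Dana
  - order 3 (Headphones): customer_id=5 -> matches Dana
  - order 4 (Mouse): customer_id=NULL, no match -> dropped
  - order 5 (Lamp): customer_id=6 -> matches Dave
  - order 6 (Keyboard): customer_id=1 -> matches Julia
  - order 7 (Charger): customer_id=3 -> matches Aaron
  - order 8 (Notebook): customer_id=3 -> matches Aaron
  - order 9 (Camera): customer_id=6 -> matches Dave
So 2 of 9 rows are dropped.

SQL:
SELECT a.product, b.name AS customer
FROM orders a
INNER JOIN customers b ON a.customer_id = b.id

Result:
product    | customer
-----------+---------
Router     | Dana    
Headphones | Dana    
Lamp       | Dave    
Keyboard   | Julia   
Charger    | Aaron   
Notebook   | Aaron   
Camera     | Dave    


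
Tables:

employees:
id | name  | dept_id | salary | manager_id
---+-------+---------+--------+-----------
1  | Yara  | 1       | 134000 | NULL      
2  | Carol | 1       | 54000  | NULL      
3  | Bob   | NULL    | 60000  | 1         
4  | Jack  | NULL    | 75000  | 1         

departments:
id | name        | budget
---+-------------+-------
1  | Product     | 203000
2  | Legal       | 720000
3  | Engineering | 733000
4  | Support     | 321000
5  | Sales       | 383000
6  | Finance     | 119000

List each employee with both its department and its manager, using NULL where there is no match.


Two LEFT JOINs from the same base table employees: one to departments via dept_id, one to employees itself via manager_id. Both are LEFT so every employee is preserved.
Match against departments:
  - employee 1 (Yara): dept_id=1 -> matches Product
  - employee 2 (Carol): dept_id=1 -> matches Product
  - employee 3 (Bob): dept_id=NULL, no match -> kept with NULL
  - employee 4 (Jack): dept_id=NULL, no match -> kept with NULL
Match against employees (self):
  - employee 1 (Yara): manager_id=NULL -> NULL
  - employee 2 (Carol): manager_id=NULL -> NULL
  - employee 3 (Bob): manager_id=1 -> Yara
  - employee 4 (Jack): manager_id=1 -> Yara

SQL:
SELECT a.name, b.name AS department, c.name AS manager
FROM employees a
LEFT JOIN departments b ON a.dept_id = b.id
LEFT JOIN employees c ON a.manager_id = c.id

Result:
name  | department | manager
------+------------+--------
Yara  | Product    | NULL   
Carol | Product    | NULL   
Bob   | NULL       | Yara   
Jack  | NULL       | Yara   


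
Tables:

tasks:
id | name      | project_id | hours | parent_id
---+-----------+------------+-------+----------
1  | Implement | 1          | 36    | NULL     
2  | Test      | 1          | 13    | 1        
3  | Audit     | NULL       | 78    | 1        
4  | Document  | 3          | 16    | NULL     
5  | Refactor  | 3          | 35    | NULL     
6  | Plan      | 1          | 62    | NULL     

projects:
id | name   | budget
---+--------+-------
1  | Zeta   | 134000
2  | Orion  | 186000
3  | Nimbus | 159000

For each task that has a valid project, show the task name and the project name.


INNER JOIN keeps only tasks rows whose project_id matches an id in projects. Walk through each task:
  - task 1 (Implement): project_id=1 -> matches Zeta
  - task 2 (Test): project_id=1 -> matches Zeta
  - task 3 (Audit): project_id=NULL, no match -> dropped
  - task 4 (Document): project_id=3 -> matches Nimbus
  - task 5 (Refactor): project_id=3 -> matches Nimbus
  - task 6 (Plan): project_id=1 -> matches Zeta
So 1 of 6 rows is dropped.

SQL:
SELECT a.name, b.name AS project
FROM tasks a
INNER JOIN projects b ON a.project_id = b.id

Result:
name      | project
----------+--------
Implement | Zeta   
Test      | Zeta   
Document  | Nimbus 
Refactor  | Nimbus 
Plan      | Zeta   


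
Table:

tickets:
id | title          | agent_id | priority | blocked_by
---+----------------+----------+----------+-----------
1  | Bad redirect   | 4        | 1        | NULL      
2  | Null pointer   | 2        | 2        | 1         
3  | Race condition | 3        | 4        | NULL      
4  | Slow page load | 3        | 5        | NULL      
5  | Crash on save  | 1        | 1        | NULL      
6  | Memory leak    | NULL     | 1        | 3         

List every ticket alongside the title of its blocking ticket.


This is a self-join: tickets is joined to a second copy of itself, matching each row's blocked_by to another row's id. Use LEFT JOIN so rows with blocked_by=NULL are kept.
  - ticket 1 (Bad redirect): blocked_by=NULL -> NULL
  - ticket 2 (Null pointer): blocked_by=1 -> Bad redirect
  - ticket 3 (Race condition): blocked_by=NULL -> NULL
  - ticket 4 (Slow page load): blocked_by=NULL -> NULL
  - ticket 5 (Crash on save): blocked_by=NULL -> NULL
  - ticket 6 (Memory leak): blocked_by=3 -> Race condition

SQL:
SELECT a.title AS item, b.title AS blocked_by
FROM tickets a
LEFT JOIN tickets b ON a.blocked_by = b.id

Result:
item           | blocked_by    
---------------+---------------
Bad redirect   | NULL          
Null pointer   | Bad redirect  
Race condition | NULL          
Slow page load | NULL          
Crash on save  | NULL          
Memory leak    | Race condition


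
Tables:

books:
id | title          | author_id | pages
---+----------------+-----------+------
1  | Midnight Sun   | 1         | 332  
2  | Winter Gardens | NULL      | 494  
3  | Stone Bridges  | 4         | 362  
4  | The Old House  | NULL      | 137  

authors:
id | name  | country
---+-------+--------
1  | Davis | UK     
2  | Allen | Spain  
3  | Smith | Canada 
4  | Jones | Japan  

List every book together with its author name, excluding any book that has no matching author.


INNER JOIN keeps only books rows whose author_id matches an id in authors. Walk through each book:
  - book 1 (Midnight Sun): author_id=1 -> matches Davis
  - book 2 (Winter Gardens): author_id=NULL, no match -> dropped
  - book 3 (Stone Bridges): author_id=4 -> matches Jones
  - book 4 (The Old House): author_id=NULL, no match -> dropped
So 2 of 4 rows are dropped.

SQL:
SELECT a.title, b.name AS author
FROM books a
INNER JOIN authors b ON a.author_id = b.id

Result:
title         | author
--------------+-------
Midnight Sun  | Davis 
Stone Bridges | Jones 


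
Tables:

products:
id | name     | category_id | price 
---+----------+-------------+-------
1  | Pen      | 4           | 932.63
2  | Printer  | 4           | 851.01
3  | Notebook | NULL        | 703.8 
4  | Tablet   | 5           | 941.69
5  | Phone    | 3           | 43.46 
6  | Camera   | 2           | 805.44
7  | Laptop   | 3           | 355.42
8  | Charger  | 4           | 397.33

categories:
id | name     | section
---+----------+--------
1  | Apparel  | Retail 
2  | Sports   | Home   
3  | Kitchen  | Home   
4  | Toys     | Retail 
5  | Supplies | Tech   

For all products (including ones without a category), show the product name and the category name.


LEFT JOIN keeps every row from products (the left table); where category_id has no match in categories, the category columns become NULL. Walk through each product:
  - product 1 (Pen): category_id=4 -> matches Toys
  - product 2 (Printer): category_id=4 -> matches Toys
  - product 3 (Notebook): category_id=NULL, no match -> kept with NULL
  - product 4 (Tablet): category_id=5 -> matches Supplies
  - product 5 (Phone): category_id=3 -> matches Kitchen
  - product 6 (Camera): category_id=2 -> matches Sports
  - product 7 (Laptop): category_id=3 -> matches Kitchen
  - product 8 (Charger): category_id=4 -> matches Toys
All 8 rows appear; 1 has NULL category.

SQL:
SELECT a.name, b.name AS category
FROM products a
LEFT JOIN categories b ON a.category_id = b.id

Result:
name     | category
---------+---------
Pen      | Toys    
Printer  | Toys    
Notebook | NULL    
Tablet   | Supplies
Phone    | Kitchen 
Camera   | Sports  
Laptop   | Kitchen 
Charger  | Toys    


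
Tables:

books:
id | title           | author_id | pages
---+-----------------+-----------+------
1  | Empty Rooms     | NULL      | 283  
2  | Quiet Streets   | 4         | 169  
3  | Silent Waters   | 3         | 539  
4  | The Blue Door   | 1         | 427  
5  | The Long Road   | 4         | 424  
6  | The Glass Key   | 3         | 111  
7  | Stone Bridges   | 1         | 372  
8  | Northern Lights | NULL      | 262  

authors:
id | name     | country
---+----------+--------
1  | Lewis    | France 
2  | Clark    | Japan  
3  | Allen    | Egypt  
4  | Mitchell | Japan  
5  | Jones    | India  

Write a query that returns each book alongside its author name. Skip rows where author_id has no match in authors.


INNER JOIN keeps only books rows whose author_id matches an id in authors. Walk through each book:
  - book 1 (Empty Rooms): author_id=NULL, no match -> dropped
  - book 2 (Quiet Streets): author_id=4 -> matches Mitchell
  - book 3 (Silent Waters): author_id=3 -> matches Allen
  - book 4 (The Blue Door): author_id=1 -> matches Lewis
  - book 5 (The Long Road): author_id=4 -> matches Mitchell
  - book 6 (The Glass Key): author_id=3 -> matches Allen
  - book 7 (Stone Bridges): author_id=1 -> matches Lewis
  - book 8 (Northern Lights): author_id=NULL, no match -> dropped
So 2 of 8 rows are dropped.

SQL:
SELECT a.title, b.name AS author
FROM books a
INNER JOIN authors b ON a.author_id = b.id

Result:
title         | author  
--------------+---------
Quiet Streets | Mitchell
Silent Waters | Allen   
The Blue Door | Lewis   
The Long Road | Mitchell
The Glass Key | Allen   
Stone Bridges | Lewis   


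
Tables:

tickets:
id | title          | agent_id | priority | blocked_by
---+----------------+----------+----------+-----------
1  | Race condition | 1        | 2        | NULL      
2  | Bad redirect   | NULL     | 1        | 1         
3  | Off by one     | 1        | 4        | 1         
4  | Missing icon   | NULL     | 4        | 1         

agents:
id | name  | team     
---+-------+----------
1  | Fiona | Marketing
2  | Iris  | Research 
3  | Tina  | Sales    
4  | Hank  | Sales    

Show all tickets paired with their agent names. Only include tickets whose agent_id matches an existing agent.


INNER JOIN keeps only tickets rows whose agent_id matches an id in agents. Walk through each ticket:
  - ticket 1 (Race condition): agent_id=1 -> matches Fiona
  - ticket 2 (Bad redirect): agent_id=NULL, no match -> dropped
  - ticket 3 (Off by one): agent_id=1 -> matches Fiona
  - ticket 4 (Missing icon): agent_id=NULL, no match -> dropped
So 2 of 4 rows are dropped.

SQL:
SELECT a.title, b.name AS agent
FROM tickets a
INNER JOIN agents b ON a.agent_id = b.id

Result:
title          | agent
---------------+------
Race condition | Fiona
Off by one     | Fiona


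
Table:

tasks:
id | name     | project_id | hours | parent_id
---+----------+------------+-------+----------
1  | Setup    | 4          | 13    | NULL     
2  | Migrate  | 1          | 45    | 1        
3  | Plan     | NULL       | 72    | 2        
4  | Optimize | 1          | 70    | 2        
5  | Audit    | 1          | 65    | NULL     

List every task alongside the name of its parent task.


This is a self-join: tasks is joined to a second copy of itself, matching each row's parent_id to another row's id. Use LEFT JOIN so rows with parent_id=NULL are kept.
  - task 1 (Setup): parent_id=NULL -> NULL
  - task 2 (Migrate): parent_id=1 -> Setup
  - task 3 (Plan): parent_id=2 -> Migrate
  - task 4 (Optimize): parent_id=2 -> Migrate
  - task 5 (Audit): parent_id=NULL -> NULL

SQL:
SELECT a.name AS item, b.name AS parent
FROM tasks a
LEFT JOIN tasks b ON a.parent_id = b.id

Result:
item     | parent 
---------+--------
Setup    | NULL   
Migrate  | Setup  
Plan     | Migrate
Optimize | Migrate
Audit    | NULL   


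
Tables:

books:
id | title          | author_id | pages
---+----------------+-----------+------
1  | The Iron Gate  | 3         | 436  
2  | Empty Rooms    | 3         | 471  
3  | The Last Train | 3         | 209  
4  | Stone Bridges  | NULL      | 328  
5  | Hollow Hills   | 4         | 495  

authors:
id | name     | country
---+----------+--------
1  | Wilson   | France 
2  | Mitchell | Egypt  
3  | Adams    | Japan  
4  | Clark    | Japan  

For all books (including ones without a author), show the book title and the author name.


LEFT JOIN keeps every row from books (the left table); where author_id has no match in authors, the author columns become NULL. Walk through each book:
  - book 1 (The Iron Gate): author_id=3 -> matches Adams
  - book 2 (Empty Rooms): author_id=3 -> matches Adams
  - book 3 (The Last Train): author_id=3 -> matches Adams
  - book 4 (Stone Bridges): author_id=NULL, no match -> kept with NULL
  - book 5 (Hollow Hills): author_id=4 -> matches Clark
All 5 rows appear; 1 has NULL author.

SQL:
SELECT a.title, b.name AS author
FROM books a
LEFT JOIN authors b ON a.author_id = b.id

Result:
title          | author
---------------+-------
The Iron Gate  | Adams 
Empty Rooms    | Adams 
The Last Train | Adams 
Stone Bridges  | NULL  
Hollow Hills   | Clark 


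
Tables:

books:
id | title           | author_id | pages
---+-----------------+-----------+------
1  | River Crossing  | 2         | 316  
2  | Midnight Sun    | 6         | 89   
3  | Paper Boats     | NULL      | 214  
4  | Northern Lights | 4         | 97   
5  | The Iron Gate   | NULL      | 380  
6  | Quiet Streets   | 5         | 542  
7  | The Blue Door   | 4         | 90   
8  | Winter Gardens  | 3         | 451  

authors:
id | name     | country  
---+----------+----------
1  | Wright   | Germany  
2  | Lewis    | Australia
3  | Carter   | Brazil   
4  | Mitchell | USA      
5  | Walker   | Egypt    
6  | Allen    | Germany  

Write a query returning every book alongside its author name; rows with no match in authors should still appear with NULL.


LEFT JOIN keeps every row from books (the left table); where author_id has no match in authors, the author columns become NULL. Walk through each book:
  - book 1 (River Crossing): author_id=2 -> matches Lewis
  - book 2 (Midnight Sun): author_id=6 -> matches Allen
  - book 3 (Paper Boats): author_id=NULL, no match -> kept with NULL
  - book 4 (Northern Lights): author_id=4 -> matches Mitchell
  - book 5 (The Iron Gate): author_id=NULL, no match -> kept with NULL
  - book 6 (Quiet Streets): author_id=5 -> matches Walker
  - book 7 (The Blue Door): author_id=4 -> matches Mitchell
  - book 8 (Winter Gardens): author_id=3 -> matches Carter
All 8 rows appear; 2 have NULL author.

SQL:
SELECT a.title, b.name AS author
FROM books a
LEFT JOIN authors b ON a.author_id = b.id

Result:
title           | author  
----------------+---------
River Crossing  | Lewis   
Midnight Sun    | Allen   
Paper Boats     | NULL    
Northern Lights | Mitchell
The Iron Gate   | NULL    
Quiet Streets   | Walker  
The Blue Door   | Mitchell
Winter Gardens  | Carter  


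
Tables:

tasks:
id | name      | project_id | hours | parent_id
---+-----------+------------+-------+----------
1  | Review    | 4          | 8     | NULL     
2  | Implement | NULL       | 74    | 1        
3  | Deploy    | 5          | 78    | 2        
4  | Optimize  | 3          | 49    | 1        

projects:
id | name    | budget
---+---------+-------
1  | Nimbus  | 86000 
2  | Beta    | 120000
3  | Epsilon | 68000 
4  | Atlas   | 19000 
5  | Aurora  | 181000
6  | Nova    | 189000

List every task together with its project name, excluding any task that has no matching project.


INNER JOIN keeps only tasks rows whose project_id matches an id in projects. Walk through each task:
  - task 1 (Review): project_id=4 -> matches Atlas
  - task 2 (Implement): project_id=NULL, no match -> dropped
  - task 3 (Deploy): project_id=5 -> matches Aurora
  - task 4 (Optimize): project_id=3 -> matches Epsilon
So 1 of 4 rows is dropped.

SQL:
SELECT a.name, b.name AS project
FROM tasks a
INNER JOIN projects b ON a.project_id = b.id

Result:
name     | project
---------+--------
Review   | Atlas  
Deploy   | Aurora 
Optimize | Epsilon


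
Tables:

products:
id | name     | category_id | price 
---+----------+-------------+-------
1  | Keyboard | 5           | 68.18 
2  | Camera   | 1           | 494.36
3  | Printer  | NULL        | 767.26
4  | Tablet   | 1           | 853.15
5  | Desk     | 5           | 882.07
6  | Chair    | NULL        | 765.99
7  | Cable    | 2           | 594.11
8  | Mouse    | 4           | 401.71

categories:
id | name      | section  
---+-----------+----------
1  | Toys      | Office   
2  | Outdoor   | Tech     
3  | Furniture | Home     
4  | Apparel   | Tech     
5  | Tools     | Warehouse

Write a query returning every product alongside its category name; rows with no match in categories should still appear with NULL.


LEFT JOIN keeps every row from products (the left table); where category_id has no match in categories, the category columns become NULL. Walk through each product:
  - product 1 (Keyboard): category_id=5 -> matches Tools
  - product 2 (Camera): category_id=1 -> matches Toys
  - product 3 (Printer): category_id=NULL, no match -> kept with NULL
  - product 4 (Tablet): category_id=1 -> matches Toys
  - product 5 (Desk): category_id=5 -> matches Tools
  - product 6 (Chair): category_id=NULL, no match -> kept with NULL
  - product 7 (Cable): category_id=2 -> matches Outdoor
  - product 8 (Mouse): category_id=4 -> matches Apparel
All 8 rows appear; 2 have NULL category.

SQL:
SELECT a.name, b.name AS category
FROM products a
LEFT JOIN categories b ON a.category_id = b.id

Result:
name     | category
---------+---------
Keyboard | Tools   
Camera   | Toys    
Printer  | NULL    
Tablet   | Toys    
Desk     | Tools   
Chair    | NULL    
Cable    | Outdoor 
Mouse    | Apparel 


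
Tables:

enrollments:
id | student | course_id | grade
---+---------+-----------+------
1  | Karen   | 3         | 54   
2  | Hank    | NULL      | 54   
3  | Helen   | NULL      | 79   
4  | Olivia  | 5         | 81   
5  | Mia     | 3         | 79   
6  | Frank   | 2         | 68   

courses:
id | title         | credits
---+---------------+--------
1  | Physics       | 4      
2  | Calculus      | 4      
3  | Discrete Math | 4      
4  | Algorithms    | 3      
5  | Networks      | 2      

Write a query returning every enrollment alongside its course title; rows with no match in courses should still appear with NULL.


LEFT JOIN keeps every row from enrollments (the left table); where course_id has no match in courses, the course columns become NULL. Walk through each enrollment:
  - enrollment 1 (Karen): course_id=3 -> matches Discrete Math
  - enrollment 2 (Hank): course_id=NULL, no match -> kept with NULL
  - enrollment 3 (Helen): course_id=NULL, no match -> kept with NULL
  - enrollment 4 (Olivia): course_id=5 -> matches Networks
  - enrollment 5 (Mia): course_id=3 -> matches Discrete Math
  - enrollment 6 (Frank): course_id=2 -> matches Calculus
All 6 rows appear; 2 have NULL course.

SQL:
SELECT a.student, b.title AS course
FROM enrollments a
LEFT JOIN courses b ON a.course_id = b.id

Result:
student | course       
--------+--------------
Karen   | Discrete Math
Hank    | NULL         
Helen   | NULL         
Olivia  | Networks     
Mia     | Discrete Math
Frank   | Calculus     


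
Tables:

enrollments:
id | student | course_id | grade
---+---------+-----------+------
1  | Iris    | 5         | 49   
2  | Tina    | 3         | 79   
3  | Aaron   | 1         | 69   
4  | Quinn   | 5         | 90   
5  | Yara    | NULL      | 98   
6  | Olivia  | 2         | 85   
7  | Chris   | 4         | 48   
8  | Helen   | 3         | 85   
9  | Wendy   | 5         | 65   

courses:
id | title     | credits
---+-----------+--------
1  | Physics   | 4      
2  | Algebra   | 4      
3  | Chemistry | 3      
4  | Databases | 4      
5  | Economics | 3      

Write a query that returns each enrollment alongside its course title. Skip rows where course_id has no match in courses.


INNER JOIN keeps only enrollments rows whose course_id matches an id in courses. Walk through each enrollment:
  - enrollment 1 (Iris): course_id=5 -> matches Economics
  - enrollment 2 (Tina): course_id=3 -> matches Chemistry
  - enrollment 3 (Aaron): course_id=1 -> matches Physics
  - enrollment 4 (Quinn): course_id=5 -> matches Economics
  - enrollment 5 (Yara): course_id=NULL, no match -> dropped
  - enrollment 6 (Olivia): course_id=2 -> matches Algebra
  - enrollment 7 (Chris): course_id=4 -> matches Databases
  - enrollment 8 (Helen): course_id=3 -> matches Chemistry
  - enrollment 9 (Wendy): course_id=5 -> matches Economics
So 1 of 9 rows is dropped.

SQL:
SELECT a.student, b.title AS course
FROM enrollments a
INNER JOIN courses b ON a.course_id = b.id

Result:
student | course   
--------+----------
Iris    | Economics
Tina    | Chemistry
Aaron   | Physics  
Quinn   | Economics
Olivia  | Algebra  
Chris   | Databases
Helen   | Chemistry
Wendy   | Economics


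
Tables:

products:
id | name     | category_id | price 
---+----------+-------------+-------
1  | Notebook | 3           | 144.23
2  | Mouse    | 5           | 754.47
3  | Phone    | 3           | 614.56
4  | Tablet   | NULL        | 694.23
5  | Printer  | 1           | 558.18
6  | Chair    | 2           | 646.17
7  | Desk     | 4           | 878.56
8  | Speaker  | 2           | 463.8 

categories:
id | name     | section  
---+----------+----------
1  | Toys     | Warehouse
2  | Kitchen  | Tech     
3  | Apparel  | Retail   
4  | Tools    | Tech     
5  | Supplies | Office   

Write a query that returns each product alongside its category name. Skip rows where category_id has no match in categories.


INNER JOIN keeps only products rows whose category_id matches an id in categories. Walk through each product:
  - product 1 (Notebook): category_id=3 -> matches Apparel
  - product 2 (Mouse): category_id=5 -> matches Supplies
  - product 3 (Phone): category_id=3 -> matches Apparel
  - product 4 (Tablet): category_id=NULL, no match -> dropped
  - product 5 (Printer): category_id=1 -> matches Toys
  - product 6 (Chair): category_id=2 -> matches Kitchen
  - product 7 (Desk): category_id=4 -> matches Tools
  - product 8 (Speaker): category_id=2 -> matches Kitchen
So 1 of 8 rows is dropped.

SQL:
SELECT a.name, b.name AS category
FROM products a
INNER JOIN categories b ON a.category_id = b.id

Result:
name     | category
---------+---------
Notebook | Apparel 
Mouse    | Supplies
Phone    | Apparel 
Printer  | Toys    
Chair    | Kitchen 
Desk     | Tools   
Speaker  | Kitchen 


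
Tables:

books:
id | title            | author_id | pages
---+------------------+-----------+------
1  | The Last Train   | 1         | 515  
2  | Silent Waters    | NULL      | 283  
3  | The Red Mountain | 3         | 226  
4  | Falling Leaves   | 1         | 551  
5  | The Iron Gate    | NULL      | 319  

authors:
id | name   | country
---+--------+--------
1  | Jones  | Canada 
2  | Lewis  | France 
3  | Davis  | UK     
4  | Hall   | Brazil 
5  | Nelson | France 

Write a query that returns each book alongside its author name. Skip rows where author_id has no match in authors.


INNER JOIN keeps only books rows whose author_id matches an id in authors. Walk through each book:
  - book 1 (The Last Train): author_id=1 -> matches Jones
  - book 2 (Silent Waters): author_id=NULL, no match -> dropped
  - book 3 (The Red Mountain): author_id=3 -> matches Davis
  - book 4 (Falling Leaves): author_id=1 -> matches Jones
  - book 5 (The Iron Gate): author_id=NULL, no match -> dropped
So 2 of 5 rows are dropped.

SQL:
SELECT a.title, b.name AS author
FROM books a
INNER JOIN authors b ON a.author_id = b.id

Result:
title            | author
-----------------+-------
The Last Train   | Jones 
The Red Mountain | Davis 
Falling Leaves   | Jones 
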